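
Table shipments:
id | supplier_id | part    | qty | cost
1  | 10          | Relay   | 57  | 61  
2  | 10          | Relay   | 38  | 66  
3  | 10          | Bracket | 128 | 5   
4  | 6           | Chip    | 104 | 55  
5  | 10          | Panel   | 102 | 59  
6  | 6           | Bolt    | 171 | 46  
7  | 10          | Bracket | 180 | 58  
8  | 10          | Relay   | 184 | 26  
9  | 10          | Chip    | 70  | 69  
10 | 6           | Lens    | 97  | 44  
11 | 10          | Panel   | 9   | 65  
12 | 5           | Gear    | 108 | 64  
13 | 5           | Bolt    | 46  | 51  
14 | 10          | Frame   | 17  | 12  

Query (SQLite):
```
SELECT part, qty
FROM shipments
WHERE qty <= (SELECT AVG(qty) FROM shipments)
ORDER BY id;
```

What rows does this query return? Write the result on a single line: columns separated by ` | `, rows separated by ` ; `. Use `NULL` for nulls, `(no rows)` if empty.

Relay | 57 ; Relay | 38 ; Chip | 70 ; Panel | 9 ; Bolt | 46 ; Frame | 17

Scalar subquery: AVG(qty) over all shipments rows = 93.642857 (≈; comparison uses full precision).
Keep rows where qty <= that value.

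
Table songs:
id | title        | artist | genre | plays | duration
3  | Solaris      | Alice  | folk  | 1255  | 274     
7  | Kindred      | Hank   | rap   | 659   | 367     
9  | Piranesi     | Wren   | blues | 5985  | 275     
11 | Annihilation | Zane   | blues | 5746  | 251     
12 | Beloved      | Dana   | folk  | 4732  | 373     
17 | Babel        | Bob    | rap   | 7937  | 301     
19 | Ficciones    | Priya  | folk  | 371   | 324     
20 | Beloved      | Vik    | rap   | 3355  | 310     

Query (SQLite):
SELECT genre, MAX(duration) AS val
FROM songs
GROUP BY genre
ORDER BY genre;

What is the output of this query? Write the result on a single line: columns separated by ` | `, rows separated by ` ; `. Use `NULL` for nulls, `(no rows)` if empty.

Partition songs by genre; compute MAX(duration) within each group.
  blues: ids {9, 11} → MAX(duration)=275
  folk: ids {3, 12, 19} → MAX(duration)=373
  rap: ids {7, 17, 20} → MAX(duration)=367

blues | 275 ; folk | 373 ; rap | 367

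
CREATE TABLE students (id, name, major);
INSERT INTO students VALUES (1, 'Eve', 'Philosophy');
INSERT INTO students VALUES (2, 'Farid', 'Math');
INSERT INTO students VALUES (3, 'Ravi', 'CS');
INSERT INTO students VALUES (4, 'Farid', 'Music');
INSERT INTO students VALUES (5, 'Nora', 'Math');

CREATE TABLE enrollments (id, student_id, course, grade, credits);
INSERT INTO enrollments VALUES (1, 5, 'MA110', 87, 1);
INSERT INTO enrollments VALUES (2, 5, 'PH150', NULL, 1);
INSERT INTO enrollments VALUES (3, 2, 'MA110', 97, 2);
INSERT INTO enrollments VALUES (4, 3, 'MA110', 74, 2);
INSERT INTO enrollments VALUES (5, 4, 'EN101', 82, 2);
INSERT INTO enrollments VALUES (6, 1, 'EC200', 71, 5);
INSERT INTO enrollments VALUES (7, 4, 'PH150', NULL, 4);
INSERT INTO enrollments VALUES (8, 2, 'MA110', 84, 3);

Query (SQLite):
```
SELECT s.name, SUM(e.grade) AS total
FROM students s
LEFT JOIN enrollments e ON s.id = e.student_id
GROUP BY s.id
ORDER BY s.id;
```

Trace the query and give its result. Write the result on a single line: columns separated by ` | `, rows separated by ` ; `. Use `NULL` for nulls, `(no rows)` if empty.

LEFT JOIN keeps every students row; unmatched ones get NULL for enrollments columns.
Group by students.id and compute SUM(e.grade). SUM over an all-NULL group is NULL.
  1: ids {6} → SUM(e.grade)=71
  2: ids {3, 8} → SUM(e.grade)=181
  3: ids {4} → SUM(e.grade)=74
  4: ids {5, 7} → SUM(e.grade)=82
  5: ids {1, 2} → SUM(e.grade)=87

Eve | 71 ; Farid | 181 ; Ravi | 74 ; Farid | 82 ; Nora | 87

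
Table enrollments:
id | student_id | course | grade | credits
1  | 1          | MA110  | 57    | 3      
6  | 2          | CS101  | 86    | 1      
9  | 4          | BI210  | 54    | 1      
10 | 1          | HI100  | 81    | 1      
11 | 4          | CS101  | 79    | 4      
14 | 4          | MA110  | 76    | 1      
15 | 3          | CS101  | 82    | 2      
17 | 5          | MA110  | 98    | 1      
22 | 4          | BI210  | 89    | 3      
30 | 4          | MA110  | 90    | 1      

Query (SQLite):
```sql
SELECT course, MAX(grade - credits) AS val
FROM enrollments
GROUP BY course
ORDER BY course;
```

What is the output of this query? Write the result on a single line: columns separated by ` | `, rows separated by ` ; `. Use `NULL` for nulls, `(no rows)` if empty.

BI210 | 86 ; CS101 | 85 ; HI100 | 80 ; MA110 | 97

For each row compute grade - credits.
Group by course; take MAX of the expression per group.
  BI210: ids {9, 22} → MAX(grade - credits)=86
  CS101: ids {6, 11, 15} → MAX(grade - credits)=85
  HI100: ids {10} → MAX(grade - credits)=80
  MA110: ids {1, 14, 17, 30} → MAX(grade - credits)=97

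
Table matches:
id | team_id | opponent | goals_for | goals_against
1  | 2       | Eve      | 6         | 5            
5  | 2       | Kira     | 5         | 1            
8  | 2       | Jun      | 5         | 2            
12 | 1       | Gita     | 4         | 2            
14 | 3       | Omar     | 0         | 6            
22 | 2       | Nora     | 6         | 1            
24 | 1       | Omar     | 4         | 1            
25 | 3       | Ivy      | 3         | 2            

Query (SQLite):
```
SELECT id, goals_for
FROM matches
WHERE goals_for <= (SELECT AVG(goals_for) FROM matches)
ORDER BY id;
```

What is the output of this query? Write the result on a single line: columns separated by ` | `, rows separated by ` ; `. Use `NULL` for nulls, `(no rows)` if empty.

12 | 4 ; 14 | 0 ; 24 | 4 ; 25 | 3

Scalar subquery: AVG(goals_for) over all matches rows = 4.125.
Keep rows where goals_for <= that value.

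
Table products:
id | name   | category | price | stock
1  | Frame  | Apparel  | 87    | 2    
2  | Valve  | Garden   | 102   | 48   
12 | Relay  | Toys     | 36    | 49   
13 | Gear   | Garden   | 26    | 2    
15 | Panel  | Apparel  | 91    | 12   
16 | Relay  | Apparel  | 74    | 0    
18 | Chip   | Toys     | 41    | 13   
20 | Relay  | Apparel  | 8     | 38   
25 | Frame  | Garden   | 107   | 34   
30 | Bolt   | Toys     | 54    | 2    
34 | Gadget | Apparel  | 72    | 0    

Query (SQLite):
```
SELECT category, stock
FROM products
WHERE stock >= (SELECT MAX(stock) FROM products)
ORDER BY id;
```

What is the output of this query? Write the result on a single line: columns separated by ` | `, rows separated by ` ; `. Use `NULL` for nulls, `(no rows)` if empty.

Scalar subquery: MAX(stock) over all products rows = 49.
Keep rows where stock >= that value.

Toys | 49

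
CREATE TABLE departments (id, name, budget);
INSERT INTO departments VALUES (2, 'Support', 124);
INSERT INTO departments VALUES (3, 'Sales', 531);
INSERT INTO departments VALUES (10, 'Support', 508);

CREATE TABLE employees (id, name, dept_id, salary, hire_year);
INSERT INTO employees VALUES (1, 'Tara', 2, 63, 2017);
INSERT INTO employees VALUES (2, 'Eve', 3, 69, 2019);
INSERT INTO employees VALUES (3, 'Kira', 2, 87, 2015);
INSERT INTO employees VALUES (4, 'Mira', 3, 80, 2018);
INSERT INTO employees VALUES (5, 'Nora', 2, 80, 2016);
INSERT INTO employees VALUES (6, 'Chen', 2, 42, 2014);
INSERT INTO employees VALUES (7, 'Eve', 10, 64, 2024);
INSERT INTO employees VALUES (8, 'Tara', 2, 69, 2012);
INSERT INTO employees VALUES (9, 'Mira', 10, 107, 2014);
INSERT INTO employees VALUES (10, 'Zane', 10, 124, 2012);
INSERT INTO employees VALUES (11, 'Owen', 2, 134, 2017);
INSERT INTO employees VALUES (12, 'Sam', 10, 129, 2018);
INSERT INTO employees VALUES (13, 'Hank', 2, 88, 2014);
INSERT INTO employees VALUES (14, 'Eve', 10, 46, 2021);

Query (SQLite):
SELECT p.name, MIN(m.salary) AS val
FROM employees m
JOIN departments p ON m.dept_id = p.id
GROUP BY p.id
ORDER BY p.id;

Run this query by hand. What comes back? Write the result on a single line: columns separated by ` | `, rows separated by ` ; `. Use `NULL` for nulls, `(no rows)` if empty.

Join each employees row to its departments via dept_id.
Group joined rows by departments.id; compute MIN(m.salary) per group.
  2: ids {1, 3, 5, 6, 8, 11, 13} → MIN(m.salary)=42
  3: ids {2, 4} → MIN(m.salary)=69
  10: ids {7, 9, 10, 12, 14} → MIN(m.salary)=46

Support | 42 ; Sales | 69 ; Support | 46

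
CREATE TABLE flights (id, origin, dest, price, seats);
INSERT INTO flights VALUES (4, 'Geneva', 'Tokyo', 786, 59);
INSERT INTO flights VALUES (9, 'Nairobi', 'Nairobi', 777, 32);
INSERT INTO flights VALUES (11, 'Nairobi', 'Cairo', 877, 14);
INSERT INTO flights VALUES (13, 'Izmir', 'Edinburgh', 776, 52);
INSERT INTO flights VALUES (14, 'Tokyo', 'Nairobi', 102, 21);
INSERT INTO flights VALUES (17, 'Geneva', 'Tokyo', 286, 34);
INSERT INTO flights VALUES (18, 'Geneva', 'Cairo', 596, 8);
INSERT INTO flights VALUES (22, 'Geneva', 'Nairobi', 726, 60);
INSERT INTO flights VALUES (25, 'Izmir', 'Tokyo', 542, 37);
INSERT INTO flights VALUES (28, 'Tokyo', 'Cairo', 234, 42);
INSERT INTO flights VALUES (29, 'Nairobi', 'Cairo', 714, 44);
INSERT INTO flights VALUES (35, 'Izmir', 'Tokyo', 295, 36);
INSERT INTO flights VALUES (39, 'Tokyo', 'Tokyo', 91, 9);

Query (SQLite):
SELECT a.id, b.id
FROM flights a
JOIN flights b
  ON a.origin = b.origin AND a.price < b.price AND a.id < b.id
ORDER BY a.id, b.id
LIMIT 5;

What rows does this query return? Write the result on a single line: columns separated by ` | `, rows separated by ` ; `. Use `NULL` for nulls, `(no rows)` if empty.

9 | 11 ; 14 | 28 ; 17 | 18 ; 17 | 22 ; 18 | 22

Pairs (a,b) with same origin, a.price < b.price, a.id < b.id.
origin groups: Geneva:{4,17,18,22} Izmir:{13,25,35} Nairobi:{9,11,29} Tokyo:{14,28,39}
Ordered by (a.id, b.id); first 5.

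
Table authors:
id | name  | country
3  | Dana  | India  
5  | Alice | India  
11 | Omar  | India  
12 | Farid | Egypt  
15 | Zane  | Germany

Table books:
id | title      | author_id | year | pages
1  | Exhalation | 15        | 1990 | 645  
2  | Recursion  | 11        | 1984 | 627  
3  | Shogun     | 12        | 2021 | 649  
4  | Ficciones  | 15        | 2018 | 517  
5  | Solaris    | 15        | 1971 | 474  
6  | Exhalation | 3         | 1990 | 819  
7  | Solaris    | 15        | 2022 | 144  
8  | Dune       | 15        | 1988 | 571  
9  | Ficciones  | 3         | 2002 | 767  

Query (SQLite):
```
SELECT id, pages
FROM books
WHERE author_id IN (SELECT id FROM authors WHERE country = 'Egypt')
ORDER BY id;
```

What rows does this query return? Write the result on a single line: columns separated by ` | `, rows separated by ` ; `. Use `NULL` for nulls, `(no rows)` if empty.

3 | 649

Inner query: authors.id where country = 'Egypt'.
Outer: keep books rows whose author_id is in that set.
Inner query → {12}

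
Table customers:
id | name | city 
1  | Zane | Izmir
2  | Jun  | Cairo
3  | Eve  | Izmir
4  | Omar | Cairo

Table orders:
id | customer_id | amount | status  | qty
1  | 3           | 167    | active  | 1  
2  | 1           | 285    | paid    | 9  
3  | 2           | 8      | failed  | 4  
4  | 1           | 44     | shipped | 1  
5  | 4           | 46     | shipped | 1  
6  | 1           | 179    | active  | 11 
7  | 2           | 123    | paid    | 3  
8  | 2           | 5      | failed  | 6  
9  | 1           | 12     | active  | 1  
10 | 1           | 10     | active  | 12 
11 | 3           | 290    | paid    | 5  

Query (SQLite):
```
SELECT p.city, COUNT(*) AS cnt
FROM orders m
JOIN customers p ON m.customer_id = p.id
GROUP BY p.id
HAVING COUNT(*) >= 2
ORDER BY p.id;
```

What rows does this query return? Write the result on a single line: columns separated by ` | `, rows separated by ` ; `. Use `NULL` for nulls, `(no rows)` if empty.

Izmir | 5 ; Cairo | 3 ; Izmir | 2

Join each orders row to its customers via customer_id.
Group joined rows by customers.id; compute COUNT(*) per group.
HAVING: keep groups with count ≥ 2.
  1: ids {2, 4, 6, 9, 10} → COUNT(*)=5
  2: ids {3, 7, 8} → COUNT(*)=3
  3: ids {1, 11} → COUNT(*)=2
  4: ids {5} → COUNT(*)=1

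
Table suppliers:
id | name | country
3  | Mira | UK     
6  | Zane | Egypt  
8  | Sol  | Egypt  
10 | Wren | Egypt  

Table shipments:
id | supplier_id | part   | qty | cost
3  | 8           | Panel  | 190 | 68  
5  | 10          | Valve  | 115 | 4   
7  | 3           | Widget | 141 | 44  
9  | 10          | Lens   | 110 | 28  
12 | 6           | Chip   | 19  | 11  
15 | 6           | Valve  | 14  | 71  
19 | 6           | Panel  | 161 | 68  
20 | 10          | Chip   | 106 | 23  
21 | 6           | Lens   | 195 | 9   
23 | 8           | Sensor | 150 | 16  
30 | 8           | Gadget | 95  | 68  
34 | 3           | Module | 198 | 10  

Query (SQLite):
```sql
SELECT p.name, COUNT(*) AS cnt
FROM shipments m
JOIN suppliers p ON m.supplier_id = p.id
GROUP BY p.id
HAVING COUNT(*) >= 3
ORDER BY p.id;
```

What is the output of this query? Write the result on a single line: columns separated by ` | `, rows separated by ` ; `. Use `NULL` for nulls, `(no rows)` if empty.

Zane | 4 ; Sol | 3 ; Wren | 3

Join each shipments row to its suppliers via supplier_id.
Group joined rows by suppliers.id; compute COUNT(*) per group.
HAVING: keep groups with count ≥ 3.
  3: ids {7, 34} → COUNT(*)=2
  6: ids {12, 15, 19, 21} → COUNT(*)=4
  8: ids {3, 23, 30} → COUNT(*)=3
  10: ids {5, 9, 20} → COUNT(*)=3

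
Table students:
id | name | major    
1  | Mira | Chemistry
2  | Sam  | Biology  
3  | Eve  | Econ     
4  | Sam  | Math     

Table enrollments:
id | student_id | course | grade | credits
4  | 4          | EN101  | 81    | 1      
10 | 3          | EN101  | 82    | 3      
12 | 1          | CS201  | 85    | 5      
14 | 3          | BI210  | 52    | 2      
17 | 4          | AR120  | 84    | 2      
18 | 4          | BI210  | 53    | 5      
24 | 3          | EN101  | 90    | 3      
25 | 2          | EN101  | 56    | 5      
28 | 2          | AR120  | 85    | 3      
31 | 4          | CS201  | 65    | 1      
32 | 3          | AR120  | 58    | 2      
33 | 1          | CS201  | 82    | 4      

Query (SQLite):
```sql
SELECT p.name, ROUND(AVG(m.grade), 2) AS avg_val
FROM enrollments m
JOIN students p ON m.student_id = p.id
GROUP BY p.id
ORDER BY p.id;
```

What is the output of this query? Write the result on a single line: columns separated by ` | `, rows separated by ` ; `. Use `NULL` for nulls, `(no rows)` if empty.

Mira | 83.5 ; Sam | 70.5 ; Eve | 70.5 ; Sam | 70.75

Join each enrollments row to its students via student_id.
Group joined rows by students.id; compute ROUND(AVG(m.grade), 2) per group.
  1: ids {12, 33} → ROUND(AVG(m.grade), 2)=83.5
  2: ids {25, 28} → ROUND(AVG(m.grade), 2)=70.5
  3: ids {10, 14, 24, 32} → ROUND(AVG(m.grade), 2)=70.5
  4: ids {4, 17, 18, 31} → ROUND(AVG(m.grade), 2)=70.75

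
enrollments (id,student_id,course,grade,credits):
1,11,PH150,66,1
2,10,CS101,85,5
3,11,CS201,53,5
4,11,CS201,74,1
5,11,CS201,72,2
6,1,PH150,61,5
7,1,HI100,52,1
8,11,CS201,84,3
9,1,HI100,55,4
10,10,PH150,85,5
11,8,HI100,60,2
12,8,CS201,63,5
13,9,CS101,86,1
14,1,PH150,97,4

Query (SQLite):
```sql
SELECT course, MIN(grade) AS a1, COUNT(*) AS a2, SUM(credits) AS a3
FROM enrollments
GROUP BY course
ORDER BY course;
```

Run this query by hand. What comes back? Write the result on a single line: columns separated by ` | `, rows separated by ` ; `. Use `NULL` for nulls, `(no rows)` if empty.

CS101 | 85 | 2 | 6 ; CS201 | 53 | 5 | 16 ; HI100 | 52 | 3 | 7 ; PH150 | 61 | 4 | 15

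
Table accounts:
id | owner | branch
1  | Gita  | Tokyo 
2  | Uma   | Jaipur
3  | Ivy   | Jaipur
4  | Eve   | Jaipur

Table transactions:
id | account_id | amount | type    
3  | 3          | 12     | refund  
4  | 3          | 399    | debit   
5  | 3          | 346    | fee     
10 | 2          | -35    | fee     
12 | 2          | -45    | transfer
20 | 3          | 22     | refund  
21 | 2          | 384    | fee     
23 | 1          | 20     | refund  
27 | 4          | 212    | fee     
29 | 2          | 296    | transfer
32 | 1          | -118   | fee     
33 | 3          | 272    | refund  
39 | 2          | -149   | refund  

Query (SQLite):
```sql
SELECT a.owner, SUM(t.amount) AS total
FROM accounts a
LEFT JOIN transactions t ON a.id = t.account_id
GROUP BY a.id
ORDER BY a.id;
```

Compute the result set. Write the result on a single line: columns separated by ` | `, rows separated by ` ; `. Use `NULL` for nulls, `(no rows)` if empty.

LEFT JOIN keeps every accounts row; unmatched ones get NULL for transactions columns.
Group by accounts.id and compute SUM(t.amount). SUM over an all-NULL group is NULL.
  1: ids {23, 32} → SUM(t.amount)=-98
  2: ids {10, 12, 21, 29, 39} → SUM(t.amount)=451
  3: ids {3, 4, 5, 20, 33} → SUM(t.amount)=1051
  4: ids {27} → SUM(t.amount)=212

Gita | -98 ; Uma | 451 ; Ivy | 1051 ; Eve | 212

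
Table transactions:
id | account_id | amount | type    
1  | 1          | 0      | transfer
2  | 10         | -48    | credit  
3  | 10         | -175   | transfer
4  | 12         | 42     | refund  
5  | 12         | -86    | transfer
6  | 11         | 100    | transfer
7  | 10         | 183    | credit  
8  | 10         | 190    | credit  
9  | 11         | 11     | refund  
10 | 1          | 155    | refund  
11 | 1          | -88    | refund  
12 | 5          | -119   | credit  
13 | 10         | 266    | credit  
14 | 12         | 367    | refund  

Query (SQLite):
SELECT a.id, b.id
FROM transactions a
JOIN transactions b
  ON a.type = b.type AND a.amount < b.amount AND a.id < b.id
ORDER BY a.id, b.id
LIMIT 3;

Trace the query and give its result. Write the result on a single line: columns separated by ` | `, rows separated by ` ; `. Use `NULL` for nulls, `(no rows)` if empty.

Pairs (a,b) with same type, a.amount < b.amount, a.id < b.id.
type groups: credit:{2,7,8,12,13} refund:{4,9,10,11,14} transfer:{1,3,5,6}
Ordered by (a.id, b.id); first 3.

1 | 6 ; 2 | 7 ; 2 | 8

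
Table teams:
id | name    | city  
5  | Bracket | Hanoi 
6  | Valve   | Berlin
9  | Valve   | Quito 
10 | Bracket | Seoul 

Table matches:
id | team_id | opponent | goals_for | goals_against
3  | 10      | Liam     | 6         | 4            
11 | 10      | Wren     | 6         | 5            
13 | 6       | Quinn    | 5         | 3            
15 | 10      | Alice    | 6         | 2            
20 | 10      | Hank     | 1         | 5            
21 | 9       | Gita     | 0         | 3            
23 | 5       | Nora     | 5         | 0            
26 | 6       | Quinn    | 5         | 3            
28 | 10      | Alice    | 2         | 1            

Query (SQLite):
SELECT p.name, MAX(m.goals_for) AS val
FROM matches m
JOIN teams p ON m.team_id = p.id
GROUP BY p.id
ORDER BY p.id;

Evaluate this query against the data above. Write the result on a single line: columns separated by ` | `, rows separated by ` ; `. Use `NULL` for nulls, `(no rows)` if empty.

Join each matches row to its teams via team_id.
Group joined rows by teams.id; compute MAX(m.goals_for) per group.
  5: ids {23} → MAX(m.goals_for)=5
  6: ids {13, 26} → MAX(m.goals_for)=5
  9: ids {21} → MAX(m.goals_for)=0
  10: ids {3, 11, 15, 20, 28} → MAX(m.goals_for)=6

Bracket | 5 ; Valve | 5 ; Valve | 0 ; Bracket | 6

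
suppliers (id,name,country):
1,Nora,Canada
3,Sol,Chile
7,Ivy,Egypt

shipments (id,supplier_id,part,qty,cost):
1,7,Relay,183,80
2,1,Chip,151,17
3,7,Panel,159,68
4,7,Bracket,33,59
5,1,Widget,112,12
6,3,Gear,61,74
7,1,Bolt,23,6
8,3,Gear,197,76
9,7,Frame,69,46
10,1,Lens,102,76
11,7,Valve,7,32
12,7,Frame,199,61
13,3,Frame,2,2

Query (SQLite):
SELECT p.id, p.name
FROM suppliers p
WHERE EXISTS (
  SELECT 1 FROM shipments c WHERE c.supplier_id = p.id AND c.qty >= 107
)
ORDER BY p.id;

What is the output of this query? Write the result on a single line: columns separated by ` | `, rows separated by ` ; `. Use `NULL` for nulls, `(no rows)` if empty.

For each suppliers row, check whether any shipments with matching supplier_id has qty >= 107.
Keep rows where that is true.

1 | Nora ; 3 | Sol ; 7 | Ivy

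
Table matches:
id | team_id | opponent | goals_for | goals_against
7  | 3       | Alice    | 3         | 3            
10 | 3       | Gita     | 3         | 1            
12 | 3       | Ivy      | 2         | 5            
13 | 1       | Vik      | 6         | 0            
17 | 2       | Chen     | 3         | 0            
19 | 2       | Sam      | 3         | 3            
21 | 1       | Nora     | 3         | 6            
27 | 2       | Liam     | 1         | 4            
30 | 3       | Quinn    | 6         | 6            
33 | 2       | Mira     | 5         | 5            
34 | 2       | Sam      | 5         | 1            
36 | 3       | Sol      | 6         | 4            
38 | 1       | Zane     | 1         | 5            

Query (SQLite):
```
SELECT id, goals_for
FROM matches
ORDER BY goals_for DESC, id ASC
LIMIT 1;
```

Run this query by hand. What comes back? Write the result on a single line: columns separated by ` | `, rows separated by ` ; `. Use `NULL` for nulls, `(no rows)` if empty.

13 | 6

Sort by goals_for desc, tiebreak id asc: (6, id=13), (6, id=30), (6, id=36), (5, id=33) …. Take first 1.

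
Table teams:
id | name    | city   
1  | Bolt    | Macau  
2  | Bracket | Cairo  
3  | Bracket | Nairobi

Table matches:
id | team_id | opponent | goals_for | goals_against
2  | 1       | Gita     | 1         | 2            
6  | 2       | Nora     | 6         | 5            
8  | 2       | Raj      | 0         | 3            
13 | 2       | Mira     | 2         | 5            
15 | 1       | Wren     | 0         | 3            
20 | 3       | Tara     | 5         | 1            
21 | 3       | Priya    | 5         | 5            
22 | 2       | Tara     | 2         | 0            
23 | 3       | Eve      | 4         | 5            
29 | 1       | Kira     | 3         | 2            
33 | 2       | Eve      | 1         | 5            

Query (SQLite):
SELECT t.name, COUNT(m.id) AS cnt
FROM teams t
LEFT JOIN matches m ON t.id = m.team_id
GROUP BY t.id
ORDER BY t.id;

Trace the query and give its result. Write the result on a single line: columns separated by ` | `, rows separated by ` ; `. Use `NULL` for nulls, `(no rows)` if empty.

Bolt | 3 ; Bracket | 5 ; Bracket | 3

LEFT JOIN keeps every teams row; unmatched ones get NULL for matches columns.
Group by teams.id and compute COUNT(m.id). COUNT(col) of an all-NULL group is 0.
  1: ids {2, 15, 29} → COUNT(m.id)=3
  2: ids {6, 8, 13, 22, 33} → COUNT(m.id)=5
  3: ids {20, 21, 23} → COUNT(m.id)=3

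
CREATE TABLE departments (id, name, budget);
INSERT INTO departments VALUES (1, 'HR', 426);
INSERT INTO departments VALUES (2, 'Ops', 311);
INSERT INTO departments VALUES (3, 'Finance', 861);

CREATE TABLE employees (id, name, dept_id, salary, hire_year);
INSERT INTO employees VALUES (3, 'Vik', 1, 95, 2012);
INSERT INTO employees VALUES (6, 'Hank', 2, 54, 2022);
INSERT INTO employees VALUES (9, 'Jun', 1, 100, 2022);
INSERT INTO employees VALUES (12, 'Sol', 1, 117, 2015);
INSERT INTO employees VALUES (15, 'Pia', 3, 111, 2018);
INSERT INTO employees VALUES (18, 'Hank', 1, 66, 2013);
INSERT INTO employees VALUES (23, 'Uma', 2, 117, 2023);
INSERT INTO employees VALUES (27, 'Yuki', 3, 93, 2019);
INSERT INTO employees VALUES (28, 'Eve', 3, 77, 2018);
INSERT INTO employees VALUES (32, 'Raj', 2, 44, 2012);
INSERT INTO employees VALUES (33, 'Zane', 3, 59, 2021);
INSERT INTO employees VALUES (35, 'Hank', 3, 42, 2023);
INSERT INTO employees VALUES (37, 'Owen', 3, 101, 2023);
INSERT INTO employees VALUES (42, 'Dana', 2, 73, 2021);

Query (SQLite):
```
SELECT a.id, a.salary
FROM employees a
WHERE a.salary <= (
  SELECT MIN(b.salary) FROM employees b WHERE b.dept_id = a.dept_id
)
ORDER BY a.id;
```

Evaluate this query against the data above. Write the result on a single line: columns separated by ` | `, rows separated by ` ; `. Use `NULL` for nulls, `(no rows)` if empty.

18 | 66 ; 32 | 44 ; 35 | 42

For each employees row a, compute MIN(salary) over rows sharing a.dept_id.
Keep row a if a.salary <= that per-group MIN.
  dept_id=1: MIN(salary) = 66
  dept_id=2: MIN(salary) = 44
  dept_id=3: MIN(salary) = 42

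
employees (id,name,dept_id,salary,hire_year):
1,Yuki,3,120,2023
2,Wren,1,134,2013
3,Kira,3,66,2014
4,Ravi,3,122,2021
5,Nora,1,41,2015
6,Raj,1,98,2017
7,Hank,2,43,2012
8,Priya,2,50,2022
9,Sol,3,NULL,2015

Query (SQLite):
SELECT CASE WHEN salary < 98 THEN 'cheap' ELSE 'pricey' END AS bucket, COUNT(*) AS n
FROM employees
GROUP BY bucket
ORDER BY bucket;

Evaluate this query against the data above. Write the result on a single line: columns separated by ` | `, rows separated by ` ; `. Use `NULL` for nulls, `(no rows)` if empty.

Bucket rows by salary < 98 → 'cheap' else 'pricey'; count each bucket.
NULL < 98 is unknown, so NULL salary falls into ELSE → 'pricey'.

cheap | 4 ; pricey | 5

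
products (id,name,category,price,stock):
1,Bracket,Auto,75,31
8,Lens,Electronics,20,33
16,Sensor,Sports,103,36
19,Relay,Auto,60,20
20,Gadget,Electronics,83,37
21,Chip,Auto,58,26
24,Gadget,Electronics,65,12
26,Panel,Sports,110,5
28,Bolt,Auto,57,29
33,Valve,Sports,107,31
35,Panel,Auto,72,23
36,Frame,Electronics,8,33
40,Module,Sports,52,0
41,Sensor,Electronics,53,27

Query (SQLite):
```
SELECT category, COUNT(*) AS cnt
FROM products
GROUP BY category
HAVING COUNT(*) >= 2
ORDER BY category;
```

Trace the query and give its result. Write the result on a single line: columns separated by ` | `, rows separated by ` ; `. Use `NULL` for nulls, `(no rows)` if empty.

Partition products by category; compute COUNT(*) within each group.
HAVING: keep groups with count ≥ 2.
  Auto: ids {1, 19, 21, 28, 35} → COUNT(*)=5
  Electronics: ids {8, 20, 24, 36, 41} → COUNT(*)=5
  Sports: ids {16, 26, 33, 40} → COUNT(*)=4

Auto | 5 ; Electronics | 5 ; Sports | 4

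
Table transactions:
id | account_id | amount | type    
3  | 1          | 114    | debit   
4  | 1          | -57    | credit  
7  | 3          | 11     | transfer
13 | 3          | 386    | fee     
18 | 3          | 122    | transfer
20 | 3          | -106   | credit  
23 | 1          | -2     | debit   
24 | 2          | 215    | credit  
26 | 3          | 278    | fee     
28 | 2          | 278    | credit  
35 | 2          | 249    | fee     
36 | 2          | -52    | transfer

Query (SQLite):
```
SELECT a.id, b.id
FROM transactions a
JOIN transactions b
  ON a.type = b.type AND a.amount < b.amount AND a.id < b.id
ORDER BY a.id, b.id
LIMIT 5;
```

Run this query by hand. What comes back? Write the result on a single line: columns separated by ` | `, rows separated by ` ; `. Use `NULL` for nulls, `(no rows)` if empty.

Pairs (a,b) with same type, a.amount < b.amount, a.id < b.id.
type groups: credit:{4,20,24,28} debit:{3,23} fee:{13,26,35} transfer:{7,18,36}
Ordered by (a.id, b.id); first 5.

4 | 24 ; 4 | 28 ; 7 | 18 ; 20 | 24 ; 20 | 28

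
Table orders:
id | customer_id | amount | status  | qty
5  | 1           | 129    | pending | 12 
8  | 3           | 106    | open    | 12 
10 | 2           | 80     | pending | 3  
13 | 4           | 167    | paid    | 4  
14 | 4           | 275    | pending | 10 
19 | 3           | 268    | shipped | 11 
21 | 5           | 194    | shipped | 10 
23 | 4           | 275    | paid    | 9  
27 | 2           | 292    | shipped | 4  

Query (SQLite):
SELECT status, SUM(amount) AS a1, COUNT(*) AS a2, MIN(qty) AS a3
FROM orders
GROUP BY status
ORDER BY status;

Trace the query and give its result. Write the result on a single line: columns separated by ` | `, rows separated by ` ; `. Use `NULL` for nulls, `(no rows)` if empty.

Group orders by status.
Per group compute: SUM(amount), COUNT(*), MIN(qty).
  open: ids {8} → SUM(amount)=106, COUNT(*)=1, MIN(qty)=12
  paid: ids {13, 23} → SUM(amount)=442, COUNT(*)=2, MIN(qty)=4
  pending: ids {5, 10, 14} → SUM(amount)=484, COUNT(*)=3, MIN(qty)=3
  shipped: ids {19, 21, 27} → SUM(amount)=754, COUNT(*)=3, MIN(qty)=4

open | 106 | 1 | 12 ; paid | 442 | 2 | 4 ; pending | 484 | 3 | 3 ; shipped | 754 | 3 | 4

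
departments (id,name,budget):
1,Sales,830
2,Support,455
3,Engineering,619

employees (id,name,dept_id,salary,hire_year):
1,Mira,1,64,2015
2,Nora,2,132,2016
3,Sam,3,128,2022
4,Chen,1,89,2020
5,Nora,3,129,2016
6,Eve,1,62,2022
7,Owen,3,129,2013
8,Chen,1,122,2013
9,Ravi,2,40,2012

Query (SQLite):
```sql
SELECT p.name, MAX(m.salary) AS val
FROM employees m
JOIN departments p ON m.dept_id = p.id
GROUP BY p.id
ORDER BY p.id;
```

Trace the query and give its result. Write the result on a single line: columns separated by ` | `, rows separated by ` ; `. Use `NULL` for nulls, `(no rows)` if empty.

Join each employees row to its departments via dept_id.
Group joined rows by departments.id; compute MAX(m.salary) per group.
  1: ids {1, 4, 6, 8} → MAX(m.salary)=122
  2: ids {2, 9} → MAX(m.salary)=132
  3: ids {3, 5, 7} → MAX(m.salary)=129

Sales | 122 ; Support | 132 ; Engineering | 129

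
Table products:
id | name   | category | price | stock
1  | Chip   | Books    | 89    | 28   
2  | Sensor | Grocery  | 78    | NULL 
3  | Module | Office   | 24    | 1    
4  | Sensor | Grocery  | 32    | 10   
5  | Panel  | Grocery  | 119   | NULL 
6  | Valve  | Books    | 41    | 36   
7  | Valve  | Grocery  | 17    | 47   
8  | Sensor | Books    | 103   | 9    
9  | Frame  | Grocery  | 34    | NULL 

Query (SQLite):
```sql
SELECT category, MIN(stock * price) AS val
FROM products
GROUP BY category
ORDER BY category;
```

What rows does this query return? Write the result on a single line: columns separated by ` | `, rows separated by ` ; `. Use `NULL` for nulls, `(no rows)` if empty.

For each row compute stock * price.
Group by category; take MIN of the expression per group.
  Books: ids {1, 6, 8} → MIN(stock * price)=927
  Grocery: ids {2, 4, 5, 7, 9} → MIN(stock * price)=320
  Office: ids {3} → MIN(stock * price)=24

Books | 927 ; Grocery | 320 ; Office | 24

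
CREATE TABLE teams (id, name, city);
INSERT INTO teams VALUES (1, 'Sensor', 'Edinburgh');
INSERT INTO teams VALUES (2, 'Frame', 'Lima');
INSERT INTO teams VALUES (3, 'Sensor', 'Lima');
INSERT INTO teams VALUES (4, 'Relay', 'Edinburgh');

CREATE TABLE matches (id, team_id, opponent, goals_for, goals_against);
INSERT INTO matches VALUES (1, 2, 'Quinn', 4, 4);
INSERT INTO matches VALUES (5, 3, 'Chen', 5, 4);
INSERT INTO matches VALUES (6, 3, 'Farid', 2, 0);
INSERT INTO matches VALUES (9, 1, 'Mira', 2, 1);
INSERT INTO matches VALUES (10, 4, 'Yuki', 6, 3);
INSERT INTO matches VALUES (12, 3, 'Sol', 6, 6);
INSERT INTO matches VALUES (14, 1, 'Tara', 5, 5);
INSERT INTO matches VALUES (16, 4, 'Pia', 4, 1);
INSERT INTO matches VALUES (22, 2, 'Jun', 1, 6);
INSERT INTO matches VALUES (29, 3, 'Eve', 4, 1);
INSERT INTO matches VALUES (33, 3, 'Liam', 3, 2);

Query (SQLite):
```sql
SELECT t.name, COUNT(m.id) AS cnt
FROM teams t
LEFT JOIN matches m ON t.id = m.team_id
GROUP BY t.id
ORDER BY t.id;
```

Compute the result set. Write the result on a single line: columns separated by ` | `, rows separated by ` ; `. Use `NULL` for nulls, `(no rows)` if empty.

Sensor | 2 ; Frame | 2 ; Sensor | 5 ; Relay | 2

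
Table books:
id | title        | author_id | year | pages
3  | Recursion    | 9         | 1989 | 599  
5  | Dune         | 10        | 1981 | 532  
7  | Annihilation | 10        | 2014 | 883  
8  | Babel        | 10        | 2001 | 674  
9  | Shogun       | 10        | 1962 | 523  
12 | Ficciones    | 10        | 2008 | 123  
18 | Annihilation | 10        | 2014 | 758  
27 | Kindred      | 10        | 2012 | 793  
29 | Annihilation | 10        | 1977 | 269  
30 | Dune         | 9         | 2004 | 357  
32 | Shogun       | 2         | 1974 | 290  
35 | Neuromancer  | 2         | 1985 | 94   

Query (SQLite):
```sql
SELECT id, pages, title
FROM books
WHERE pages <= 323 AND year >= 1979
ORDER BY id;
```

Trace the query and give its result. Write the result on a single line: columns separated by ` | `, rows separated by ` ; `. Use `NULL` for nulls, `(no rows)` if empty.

12 | 123 | Ficciones ; 35 | 94 | Neuromancer

pages <= 323: ids {12, 29, 32, 35}
year >= 1979: ids {3, 5, 7, 8, 12, 18, 27, 30, 35}
Combine with AND.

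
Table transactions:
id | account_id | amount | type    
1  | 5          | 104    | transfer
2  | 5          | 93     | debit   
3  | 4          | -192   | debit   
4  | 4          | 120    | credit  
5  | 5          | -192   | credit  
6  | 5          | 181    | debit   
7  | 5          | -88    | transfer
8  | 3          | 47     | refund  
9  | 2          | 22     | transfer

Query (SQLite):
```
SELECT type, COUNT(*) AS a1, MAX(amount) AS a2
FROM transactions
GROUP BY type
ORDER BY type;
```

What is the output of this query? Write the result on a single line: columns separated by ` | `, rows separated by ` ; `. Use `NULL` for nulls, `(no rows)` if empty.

Group transactions by type.
Per group compute: COUNT(*), MAX(amount).
  credit: ids {4, 5} → COUNT(*)=2, MAX(amount)=120
  debit: ids {2, 3, 6} → COUNT(*)=3, MAX(amount)=181
  refund: ids {8} → COUNT(*)=1, MAX(amount)=47
  transfer: ids {1, 7, 9} → COUNT(*)=3, MAX(amount)=104

credit | 2 | 120 ; debit | 3 | 181 ; refund | 1 | 47 ; transfer | 3 | 104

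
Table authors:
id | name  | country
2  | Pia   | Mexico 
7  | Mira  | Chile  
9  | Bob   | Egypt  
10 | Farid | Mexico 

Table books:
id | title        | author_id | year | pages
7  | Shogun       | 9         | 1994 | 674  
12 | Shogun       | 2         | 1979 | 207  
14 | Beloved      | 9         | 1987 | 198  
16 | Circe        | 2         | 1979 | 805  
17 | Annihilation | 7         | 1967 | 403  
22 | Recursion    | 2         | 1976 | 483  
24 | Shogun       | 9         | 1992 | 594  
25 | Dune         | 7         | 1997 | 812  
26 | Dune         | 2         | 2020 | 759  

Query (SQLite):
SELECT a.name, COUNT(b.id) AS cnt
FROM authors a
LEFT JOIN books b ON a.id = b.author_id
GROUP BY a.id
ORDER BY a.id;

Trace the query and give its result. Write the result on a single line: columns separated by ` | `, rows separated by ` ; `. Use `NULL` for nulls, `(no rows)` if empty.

LEFT JOIN keeps every authors row; unmatched ones get NULL for books columns.
Group by authors.id and compute COUNT(b.id). COUNT(col) of an all-NULL group is 0.
  2: ids {12, 16, 22, 26} → COUNT(b.id)=4
  7: ids {17, 25} → COUNT(b.id)=2
  9: ids {7, 14, 24} → COUNT(b.id)=3
  10: ids {—} → COUNT(b.id)=0

Pia | 4 ; Mira | 2 ; Bob | 3 ; Farid | 0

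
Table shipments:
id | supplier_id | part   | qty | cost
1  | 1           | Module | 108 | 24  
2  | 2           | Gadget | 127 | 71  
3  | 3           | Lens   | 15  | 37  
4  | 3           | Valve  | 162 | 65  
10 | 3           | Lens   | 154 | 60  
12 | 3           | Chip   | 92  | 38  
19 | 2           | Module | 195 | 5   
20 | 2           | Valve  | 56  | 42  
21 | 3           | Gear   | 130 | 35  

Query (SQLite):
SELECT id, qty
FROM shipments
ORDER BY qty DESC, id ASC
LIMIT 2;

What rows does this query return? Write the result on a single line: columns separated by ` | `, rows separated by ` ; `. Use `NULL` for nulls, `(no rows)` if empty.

19 | 195 ; 4 | 162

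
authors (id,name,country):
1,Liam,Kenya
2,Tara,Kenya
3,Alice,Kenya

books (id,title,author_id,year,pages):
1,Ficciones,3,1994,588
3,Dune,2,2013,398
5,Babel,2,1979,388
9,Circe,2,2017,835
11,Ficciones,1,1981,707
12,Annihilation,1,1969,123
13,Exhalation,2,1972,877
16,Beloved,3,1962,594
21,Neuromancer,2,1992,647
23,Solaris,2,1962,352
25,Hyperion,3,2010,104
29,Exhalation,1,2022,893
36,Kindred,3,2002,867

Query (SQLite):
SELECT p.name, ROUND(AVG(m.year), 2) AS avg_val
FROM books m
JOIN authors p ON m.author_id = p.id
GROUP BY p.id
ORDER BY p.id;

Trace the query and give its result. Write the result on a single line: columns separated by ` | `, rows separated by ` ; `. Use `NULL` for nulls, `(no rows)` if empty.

Join each books row to its authors via author_id.
Group joined rows by authors.id; compute ROUND(AVG(m.year), 2) per group.
  1: ids {11, 12, 29} → ROUND(AVG(m.year), 2)=1990.67
  2: ids {3, 5, 9, 13, 21, 23} → ROUND(AVG(m.year), 2)=1989.17
  3: ids {1, 16, 25, 36} → ROUND(AVG(m.year), 2)=1992

Liam | 1990.67 ; Tara | 1989.17 ; Alice | 1992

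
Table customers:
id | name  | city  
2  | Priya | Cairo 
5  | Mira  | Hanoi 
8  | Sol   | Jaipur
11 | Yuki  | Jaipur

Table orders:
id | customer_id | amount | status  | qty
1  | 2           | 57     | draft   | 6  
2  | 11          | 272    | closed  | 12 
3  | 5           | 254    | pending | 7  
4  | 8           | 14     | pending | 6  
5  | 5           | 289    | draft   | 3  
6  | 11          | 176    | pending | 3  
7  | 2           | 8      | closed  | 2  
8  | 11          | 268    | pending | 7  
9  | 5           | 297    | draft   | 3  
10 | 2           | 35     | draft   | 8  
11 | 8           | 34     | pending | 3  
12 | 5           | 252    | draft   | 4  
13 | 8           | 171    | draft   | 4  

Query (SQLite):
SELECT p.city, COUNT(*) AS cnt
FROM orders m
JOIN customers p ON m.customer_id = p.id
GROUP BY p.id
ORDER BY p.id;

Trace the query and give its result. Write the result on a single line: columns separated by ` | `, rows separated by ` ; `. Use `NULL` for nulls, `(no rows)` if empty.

Cairo | 3 ; Hanoi | 4 ; Jaipur | 3 ; Jaipur | 3

Join each orders row to its customers via customer_id.
Group joined rows by customers.id; compute COUNT(*) per group.
  2: ids {1, 7, 10} → COUNT(*)=3
  5: ids {3, 5, 9, 12} → COUNT(*)=4
  8: ids {4, 11, 13} → COUNT(*)=3
  11: ids {2, 6, 8} → COUNT(*)=3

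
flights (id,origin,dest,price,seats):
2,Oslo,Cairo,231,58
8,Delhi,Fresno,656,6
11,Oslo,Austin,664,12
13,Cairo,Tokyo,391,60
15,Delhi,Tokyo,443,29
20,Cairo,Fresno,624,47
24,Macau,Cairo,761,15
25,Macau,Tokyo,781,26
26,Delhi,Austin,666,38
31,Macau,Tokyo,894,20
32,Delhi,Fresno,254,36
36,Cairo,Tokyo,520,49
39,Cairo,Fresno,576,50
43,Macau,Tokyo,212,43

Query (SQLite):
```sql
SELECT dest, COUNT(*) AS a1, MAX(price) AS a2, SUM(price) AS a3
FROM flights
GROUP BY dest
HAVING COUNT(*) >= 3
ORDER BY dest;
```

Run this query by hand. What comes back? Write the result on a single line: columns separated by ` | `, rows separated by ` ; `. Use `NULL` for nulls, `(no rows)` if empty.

Group flights by dest.
Per group compute: COUNT(*), MAX(price), SUM(price).
HAVING: drop groups with fewer than 3 rows.
  Austin: ids {11, 26} → COUNT(*)=2, MAX(price)=666, SUM(price)=1330
  Cairo: ids {2, 24} → COUNT(*)=2, MAX(price)=761, SUM(price)=992
  Fresno: ids {8, 20, 32, 39} → COUNT(*)=4, MAX(price)=656, SUM(price)=2110
  Tokyo: ids {13, 15, 25, 31, 36, 43} → COUNT(*)=6, MAX(price)=894, SUM(price)=3241

Fresno | 4 | 656 | 2110 ; Tokyo | 6 | 894 | 3241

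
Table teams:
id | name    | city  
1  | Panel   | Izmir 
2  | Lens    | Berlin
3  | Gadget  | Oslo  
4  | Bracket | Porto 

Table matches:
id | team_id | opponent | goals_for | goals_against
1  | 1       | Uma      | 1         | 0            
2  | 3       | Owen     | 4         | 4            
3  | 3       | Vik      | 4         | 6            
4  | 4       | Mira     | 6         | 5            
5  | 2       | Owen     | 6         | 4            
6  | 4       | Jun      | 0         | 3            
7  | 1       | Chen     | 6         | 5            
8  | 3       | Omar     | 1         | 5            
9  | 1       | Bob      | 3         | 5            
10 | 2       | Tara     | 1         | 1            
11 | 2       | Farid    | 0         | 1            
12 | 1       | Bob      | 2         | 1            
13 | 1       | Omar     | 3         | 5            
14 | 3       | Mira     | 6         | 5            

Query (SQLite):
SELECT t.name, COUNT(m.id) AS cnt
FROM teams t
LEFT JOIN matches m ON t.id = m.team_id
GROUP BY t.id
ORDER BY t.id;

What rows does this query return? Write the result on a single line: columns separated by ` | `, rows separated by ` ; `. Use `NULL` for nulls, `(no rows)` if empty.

Panel | 5 ; Lens | 3 ; Gadget | 4 ; Bracket | 2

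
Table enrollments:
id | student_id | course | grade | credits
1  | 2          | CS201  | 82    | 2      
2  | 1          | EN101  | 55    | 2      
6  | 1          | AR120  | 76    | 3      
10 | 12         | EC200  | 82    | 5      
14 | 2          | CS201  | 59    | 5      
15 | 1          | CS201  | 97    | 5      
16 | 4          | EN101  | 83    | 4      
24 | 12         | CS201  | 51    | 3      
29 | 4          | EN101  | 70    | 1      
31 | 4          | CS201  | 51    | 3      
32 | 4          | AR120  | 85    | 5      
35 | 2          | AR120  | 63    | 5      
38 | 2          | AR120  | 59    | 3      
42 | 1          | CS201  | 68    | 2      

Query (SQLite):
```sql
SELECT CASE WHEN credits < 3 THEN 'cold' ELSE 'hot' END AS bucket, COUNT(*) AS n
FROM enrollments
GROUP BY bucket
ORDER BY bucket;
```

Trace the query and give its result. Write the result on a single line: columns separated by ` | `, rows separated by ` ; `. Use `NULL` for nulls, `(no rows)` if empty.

cold | 4 ; hot | 10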